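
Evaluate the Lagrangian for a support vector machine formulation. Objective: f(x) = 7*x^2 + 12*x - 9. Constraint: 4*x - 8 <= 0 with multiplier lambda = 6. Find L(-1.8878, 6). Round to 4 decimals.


Step 1: Evaluate f(x).
f(-1.8878) = 7*(-1.8878)^2 + 12*(-1.8878) - 9 = -6.7071
Step 2: Evaluate g(x).
g(-1.8878) = 4*-1.8878 - 8 = -15.5512
Step 3: Compute Lagrangian.
L = -6.7071 + 6*-15.5512 = -100.0143


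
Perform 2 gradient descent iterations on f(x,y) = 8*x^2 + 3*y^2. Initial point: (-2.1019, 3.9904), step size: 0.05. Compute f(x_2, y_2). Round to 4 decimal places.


Gradient descent on f(x,y) = 8*x^2 + 3*y^2.
Starting point: (-2.1019, 3.9904), alpha = 0.05
Step 1: grad_x = 2*8*-2.1019 = -33.6304, grad_y = 2*3*3.9904 = 23.9424
  x_1 = -2.1019 - 0.05*-33.6304 = -0.4204
  y_1 = 3.9904 - 0.05*23.9424 = 2.7933
Step 2: grad_x = 2*8*-0.4204 = -6.7261, grad_y = 2*3*2.7933 = 16.7597
  x_2 = -0.4204 - 0.05*-6.7261 = -0.0841
  y_2 = 2.7933 - 0.05*16.7597 = 1.9553
f(-0.0841, 1.9553) = 8*(-0.0841)^2 + 3*1.9553^2 = 11.5261


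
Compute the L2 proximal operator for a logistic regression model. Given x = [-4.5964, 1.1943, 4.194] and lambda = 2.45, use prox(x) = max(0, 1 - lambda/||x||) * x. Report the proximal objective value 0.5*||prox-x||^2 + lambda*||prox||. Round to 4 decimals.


Step 1: Compute ||x||.
||x|| = 6.3358
Step 2: Compute scaling factor.
scale = max(0, 1 - 2.45/6.3358) = 0.6133
Step 3: prox(x) = [-2.819, 0.7325, 2.5722]
||prox(x)|| = 3.8858
Step 4: Proximal objective.
0.5*||prox-x||^2 = 3.0013
lambda*||prox|| = 9.5202
Total = 12.5216


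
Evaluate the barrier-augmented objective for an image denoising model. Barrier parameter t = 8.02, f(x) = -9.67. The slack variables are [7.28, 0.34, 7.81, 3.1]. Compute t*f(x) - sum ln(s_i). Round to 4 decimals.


Step 1: Compute log-barrier.
ln values: [1.9851, -1.0788, 2.0554, 1.1314]
phi = -(1.9851 - 1.0788 + 2.0554 + 1.1314) = -4.0931
Step 2: Compute augmented objective.
t*f(x) = 8.02*-9.67 = -77.5534
Total = -77.5534 - 4.0931 = -81.6465


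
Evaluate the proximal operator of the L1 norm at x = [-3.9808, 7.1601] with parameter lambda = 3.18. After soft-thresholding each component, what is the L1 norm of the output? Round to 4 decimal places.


Soft-thresholding with lambda = 3.18:
prox(-3.9808) = sign(-3.9808)*max(|-3.9808| - 3.18, 0) = -0.8008
prox(7.1601) = sign(7.1601)*max(|7.1601| - 3.18, 0) = 3.9801
prox(x) = [-0.8008, 3.9801]
||prox(x)||_1 = 0.8008 + 3.9801 = 4.7809


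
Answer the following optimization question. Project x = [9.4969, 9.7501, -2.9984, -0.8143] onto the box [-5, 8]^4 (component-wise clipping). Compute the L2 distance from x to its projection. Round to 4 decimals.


Project each component onto [-5, 8].
clip(9.4969) = 8.0, clip(9.7501) = 8.0, clip(-2.9984) = -2.9984, clip(-0.8143) = -0.8143
Projection = [8.0, 8.0, -2.9984, -0.8143]
Squared diffs: [2.2407, 3.0629, 0.0, 0.0]
Distance = sqrt(5.3036) = 2.3029


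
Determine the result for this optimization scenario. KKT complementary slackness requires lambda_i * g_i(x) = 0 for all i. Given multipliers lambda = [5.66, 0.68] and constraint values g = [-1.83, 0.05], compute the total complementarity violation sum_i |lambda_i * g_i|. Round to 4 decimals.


KKT complementary slackness check:
lambda_1 * g_1 = 5.66 * -1.83 = -10.3578
lambda_2 * g_2 = 0.68 * 0.05 = 0.034
Total violation = 10.3578 + 0.034 = 10.3918


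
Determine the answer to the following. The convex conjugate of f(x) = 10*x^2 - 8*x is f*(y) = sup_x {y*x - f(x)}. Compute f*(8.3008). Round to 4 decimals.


f*(y) = sup_x {y*x - a*x^2 - b*x} = sup_x {(y-b)*x - a*x^2}
FOC: (y - b) - 2a*x = 0 => x* = (y - b)/(2a)
x* = (8.3008 + 8)/(2*10) = 0.815
f*(8.3008) = (y-b)^2/(4a) = (8.3008 + 8)^2/(4*10)
= 265.7161/40 = 6.6429


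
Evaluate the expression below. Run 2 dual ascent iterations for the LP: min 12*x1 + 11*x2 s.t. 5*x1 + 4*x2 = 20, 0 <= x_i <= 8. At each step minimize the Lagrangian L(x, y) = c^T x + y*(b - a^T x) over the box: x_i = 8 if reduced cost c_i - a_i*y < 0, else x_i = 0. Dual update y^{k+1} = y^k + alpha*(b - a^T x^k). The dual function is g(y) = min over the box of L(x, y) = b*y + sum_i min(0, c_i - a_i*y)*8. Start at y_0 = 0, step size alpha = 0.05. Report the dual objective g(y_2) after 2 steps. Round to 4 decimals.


Dual ascent for LP: min 12*x1 + 11*x2, 5*x1 + 4*x2 = 20, 0 <= x_i <= 8
Step 1: y^k = 0.0, reduced costs: (12.0, 11.0)
  x^k = (0.0, 0.0), subgradient = b - a^T x = 20.0
  y^{k+1} = 0.0 + 0.05*20.0 = 1.0
Step 2: y^k = 1.0, reduced costs: (7.0, 7.0)
  x^k = (0.0, 0.0), subgradient = b - a^T x = 20.0
  y^{k+1} = 1.0 + 0.05*20.0 = 2.0
Dual objective at y_2 = 2.0: reduced costs (2.0, 3.0), box minimizer x = (0.0, 0.0)
g(y_2) = b*y + (c1 - a1*y)*x1 + (c2 - a2*y)*x2 = 20*2.0 + 2.0*0.0 + 3.0*0.0 = 40.0 + 0.0 + 0.0 = 40.0


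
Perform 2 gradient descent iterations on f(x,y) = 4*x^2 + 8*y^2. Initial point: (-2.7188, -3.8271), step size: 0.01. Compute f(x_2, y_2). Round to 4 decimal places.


Gradient descent on f(x,y) = 4*x^2 + 8*y^2.
Starting point: (-2.7188, -3.8271), alpha = 0.01
Step 1: grad_x = 2*4*-2.7188 = -21.7504, grad_y = 2*8*-3.8271 = -61.2336
  x_1 = -2.7188 - 0.01*-21.7504 = -2.5013
  y_1 = -3.8271 - 0.01*-61.2336 = -3.2148
Step 2: grad_x = 2*4*-2.5013 = -20.0104, grad_y = 2*8*-3.2148 = -51.4362
  x_2 = -2.5013 - 0.01*-20.0104 = -2.3012
  y_2 = -3.2148 - 0.01*-51.4362 = -2.7004
f(-2.3012, -2.7004) = 4*(-2.3012)^2 + 8*(-2.7004)^2 = 79.5193


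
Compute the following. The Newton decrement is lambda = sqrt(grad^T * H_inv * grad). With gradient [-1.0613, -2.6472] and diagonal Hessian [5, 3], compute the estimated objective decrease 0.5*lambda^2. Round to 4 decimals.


Step 1: H is diagonal, so H^(-1) * g = [-0.2123, -0.8824].
Step 2: g^T H^(-1) g = sum_i g_i^2 / H_ii
  = (-1.0613)^2/5 + (-2.6472)^2/3
  = 0.2253 + 2.3359 = 2.5612
Step 3: Objective decrease = 0.5 * g^T H^(-1) g = 1.2806


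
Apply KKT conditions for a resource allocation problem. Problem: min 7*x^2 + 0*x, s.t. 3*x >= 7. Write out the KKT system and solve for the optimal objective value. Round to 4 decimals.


Step 1: Try lambda = 0 (constraint inactive).
x_unc = 0/(2*7) = 0.0
Check: 3*0.0 = 0.0 < 7 -- violated!
Step 2: Constraint must be active: 3*x = 7
x* = 7/3 = 2.3333 (rounded; the exact value 7/3 is used below)
lambda = (2*7*(7/3) + 0)/3 = 10.8889
Step 3: Compute optimal value.
f(x*) = 7*(7/3)^2 + 0*(7/3) = 38.1111


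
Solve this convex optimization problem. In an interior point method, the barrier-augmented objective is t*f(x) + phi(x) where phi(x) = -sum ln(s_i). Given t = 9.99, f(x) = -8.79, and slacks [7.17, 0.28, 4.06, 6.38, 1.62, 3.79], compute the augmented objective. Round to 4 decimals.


Step 1: Compute log-barrier.
ln values: [1.9699, -1.273, 1.4012, 1.8532, 0.4824, 1.3324]
phi = -(1.9699 - 1.273 + 1.4012 + 1.8532 + 0.4824 + 1.3324) = -5.7661
Step 2: Compute augmented objective.
t*f(x) = 9.99*-8.79 = -87.8121
Total = -87.8121 - 5.7661 = -93.5782


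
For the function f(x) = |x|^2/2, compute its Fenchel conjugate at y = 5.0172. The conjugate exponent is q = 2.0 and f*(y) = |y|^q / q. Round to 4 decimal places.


The conjugate exponent q satisfies 1/p + 1/q = 1.
p = 2, so q = 2/(2 - 1) = 2.0
|y|^q = 5.0172^2.0 = 25.1723
f*(5.0172) = 25.1723 / 2.0 = 12.5861


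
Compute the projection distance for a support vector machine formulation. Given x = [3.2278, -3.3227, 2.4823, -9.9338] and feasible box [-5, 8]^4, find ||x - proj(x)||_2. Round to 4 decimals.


Project each component onto [-5, 8].
clip(3.2278) = 3.2278, clip(-3.3227) = -3.3227, clip(2.4823) = 2.4823, clip(-9.9338) = -5.0
Projection = [3.2278, -3.3227, 2.4823, -5.0]
Squared diffs: [0.0, 0.0, 0.0, 24.3424]
Distance = sqrt(24.3424) = 4.9338


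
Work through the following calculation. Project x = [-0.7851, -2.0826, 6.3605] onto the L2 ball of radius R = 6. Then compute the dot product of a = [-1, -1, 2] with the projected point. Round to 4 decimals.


Step 1: Compute ||x|| (intermediates to 6 decimals).
||x|| = sqrt((-0.7851)^2 + (-2.0826)^2 + 6.3605^2) = 6.738662
Step 2: Project.
Since ||x|| > R, scale = R/||x|| = 6/6.738662 = 0.890384, proj(x) = scale * x
proj(x) = [-0.69904, -1.854314, 5.663287]
Step 3: Dot product.
a^T * proj(x) = -1*(-0.69904) - 1*(-1.854314) + 2*5.663287 = 13.8799


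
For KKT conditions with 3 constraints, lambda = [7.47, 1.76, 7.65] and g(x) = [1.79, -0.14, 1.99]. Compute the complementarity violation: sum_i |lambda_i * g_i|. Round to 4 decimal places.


KKT complementary slackness check:
lambda_1 * g_1 = 7.47 * 1.79 = 13.3713
lambda_2 * g_2 = 1.76 * -0.14 = -0.2464
lambda_3 * g_3 = 7.65 * 1.99 = 15.2235
Total violation = 13.3713 + 0.2464 + 15.2235 = 28.8412


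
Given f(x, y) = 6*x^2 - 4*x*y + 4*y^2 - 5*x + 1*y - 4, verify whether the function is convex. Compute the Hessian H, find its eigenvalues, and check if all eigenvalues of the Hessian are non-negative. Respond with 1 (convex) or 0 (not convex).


The Hessian of f(x,y) = 6*x^2 - 4*x*y + 4*y^2 - 5*x + 1*y - 4 is:
H = [[12, -4], [-4, 8]]
Trace = 12 + 8 = 20
Determinant = 12*8 - (-4)^2 = 80
Discriminant = (20)^2 - 4*80 = 80.0
Eigenvalues: lambda_1 = 5.5279, lambda_2 = 14.4721
The function is convex.

1


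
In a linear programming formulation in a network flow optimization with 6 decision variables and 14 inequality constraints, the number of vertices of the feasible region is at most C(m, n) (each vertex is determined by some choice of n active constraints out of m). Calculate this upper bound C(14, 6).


Each vertex corresponds to some choice of n active constraints out of m, so the number of vertices is at most C(m, n) = m! / (n!(m-n)!).
m = 14, n = 6
Numerator: 14 * 13 * 12 * 11 * 10 * 9
Denominator: 6! = 720
C(14, 6) = 3003


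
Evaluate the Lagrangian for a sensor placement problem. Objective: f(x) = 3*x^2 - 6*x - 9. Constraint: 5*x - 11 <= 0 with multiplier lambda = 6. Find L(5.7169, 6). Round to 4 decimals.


Step 1: Evaluate f(x).
f(5.7169) = 3*5.7169^2 - 6*5.7169 - 9 = 54.7474
Step 2: Evaluate g(x).
g(5.7169) = 5*5.7169 - 11 = 17.5845
Step 3: Compute Lagrangian.
L = 54.7474 + 6*17.5845 = 160.2544


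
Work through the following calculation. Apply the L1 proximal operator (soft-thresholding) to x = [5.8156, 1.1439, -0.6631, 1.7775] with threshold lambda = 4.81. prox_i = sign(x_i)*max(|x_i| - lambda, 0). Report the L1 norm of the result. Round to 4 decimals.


Soft-thresholding with lambda = 4.81:
prox(5.8156) = sign(5.8156)*max(|5.8156| - 4.81, 0) = 1.0056
prox(1.1439) = sign(1.1439)*max(|1.1439| - 4.81, 0) = 0.0
prox(-0.6631) = sign(-0.6631)*max(|-0.6631| - 4.81, 0) = 0.0
prox(1.7775) = sign(1.7775)*max(|1.7775| - 4.81, 0) = 0.0
prox(x) = [1.0056, 0.0, 0.0, 0.0]
||prox(x)||_1 = 1.0056 + 0.0 + 0.0 + 0.0 = 1.0056


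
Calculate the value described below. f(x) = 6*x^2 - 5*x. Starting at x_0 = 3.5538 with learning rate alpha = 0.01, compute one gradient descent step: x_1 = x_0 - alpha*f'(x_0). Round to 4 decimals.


We compute the gradient at x_0 and apply the update.
f'(x) = 12*x - 5
f'(3.5538) = 12*3.5538 - 5 = 37.6456
x_1 = 3.5538 - 0.01*37.6456 = 3.1773


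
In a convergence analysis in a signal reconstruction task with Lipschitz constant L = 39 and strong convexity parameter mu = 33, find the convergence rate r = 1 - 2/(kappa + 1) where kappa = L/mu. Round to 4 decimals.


Step 1: Compute the condition number.
kappa = L/mu = 39/33 = 1.1818
Step 2: Compute the convergence rate.
r = 1 - 2/(kappa + 1) = 1 - 2*mu/(L + mu) = (L - mu)/(L + mu) = 6/72 = 0.0833


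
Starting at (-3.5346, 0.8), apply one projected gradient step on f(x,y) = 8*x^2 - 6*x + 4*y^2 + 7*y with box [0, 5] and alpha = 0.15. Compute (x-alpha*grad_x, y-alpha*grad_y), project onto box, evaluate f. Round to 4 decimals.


Step 1: Compute gradient at (-3.5346, 0.8).
grad_x = 2*8*-3.5346 - 6 = -62.5536
grad_y = 2*4*0.8 + 7 = 13.4
Step 2: Gradient step.
x_raw = -3.5346 - 0.15*-62.5536 = 5.8484
y_raw = 0.8 - 0.15*13.4 = -1.21
Step 3: Project onto [0, 5].
x_proj = clip(5.8484) = 5.0
y_proj = clip(-1.21) = 0.0
Step 4: Evaluate f.
f(5.0, 0.0) = 170.0


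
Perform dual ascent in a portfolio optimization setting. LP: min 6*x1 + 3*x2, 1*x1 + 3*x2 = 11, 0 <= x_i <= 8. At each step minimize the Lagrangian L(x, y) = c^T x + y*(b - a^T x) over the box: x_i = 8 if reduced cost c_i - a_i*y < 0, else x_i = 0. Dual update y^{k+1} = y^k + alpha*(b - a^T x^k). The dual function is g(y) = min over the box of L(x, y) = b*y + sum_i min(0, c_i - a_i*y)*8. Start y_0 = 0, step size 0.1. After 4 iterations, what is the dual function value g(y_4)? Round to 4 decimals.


Dual ascent for LP: min 6*x1 + 3*x2, 1*x1 + 3*x2 = 11, 0 <= x_i <= 8
Step 1: y^k = 0.0, reduced costs: (6.0, 3.0)
  x^k = (0.0, 0.0), subgradient = b - a^T x = 11.0
  y^{k+1} = 0.0 + 0.1*11.0 = 1.1
Step 2: y^k = 1.1, reduced costs: (4.9, -0.3)
  x^k = (0.0, 8.0), subgradient = b - a^T x = -13.0
  y^{k+1} = 1.1 + 0.1*-13.0 = -0.2
Step 3: y^k = -0.2, reduced costs: (6.2, 3.6)
  x^k = (0.0, 0.0), subgradient = b - a^T x = 11.0
  y^{k+1} = -0.2 + 0.1*11.0 = 0.9
Step 4: y^k = 0.9, reduced costs: (5.1, 0.3)
  x^k = (0.0, 0.0), subgradient = b - a^T x = 11.0
  y^{k+1} = 0.9 + 0.1*11.0 = 2.0
Dual objective at y_4 = 2.0: reduced costs (4.0, -3.0), box minimizer x = (0.0, 8.0)
g(y_4) = b*y + (c1 - a1*y)*x1 + (c2 - a2*y)*x2 = 11*2.0 + 4.0*0.0 + (-3.0)*8.0 = 22.0 + 0.0 - 24.0 = -2.0


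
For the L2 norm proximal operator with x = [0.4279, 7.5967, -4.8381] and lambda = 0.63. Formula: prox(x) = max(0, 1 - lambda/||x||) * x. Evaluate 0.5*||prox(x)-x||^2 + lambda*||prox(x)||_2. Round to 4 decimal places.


Step 1: Compute ||x||.
||x|| = 9.0167
Step 2: Compute scaling factor.
scale = max(0, 1 - 0.63/9.0167) = 0.9301
Step 3: prox(x) = [0.398, 7.0659, -4.5001]
||prox(x)|| = 8.3867
Step 4: Proximal objective.
0.5*||prox-x||^2 = 0.1985
lambda*||prox|| = 5.2836
Total = 5.482


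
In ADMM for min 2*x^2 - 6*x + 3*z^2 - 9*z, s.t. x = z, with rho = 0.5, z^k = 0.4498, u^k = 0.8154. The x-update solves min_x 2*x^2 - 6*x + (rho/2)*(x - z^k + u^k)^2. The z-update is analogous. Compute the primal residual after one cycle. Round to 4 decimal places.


ADMM iteration with rho = 0.5, z^k = 0.4498, u^k = 0.8154
Step 1: x-update.
Minimize 2*x^2 - 6*x + (0.5/2)*(x - 0.4498 + 0.8154)^2
FOC: (2*2 + 0.5)*x = 6 + 0.5*(0.4498 - 0.8154)
x^{k+1} = 1.2927
Step 2: z-update.
Minimize 3*z^2 - 9*z + (0.5/2)*(1.2927 - z + 0.8154)^2
FOC: (2*3 + 0.5)*z = 9 + 0.5*(1.2927 + 0.8154)
z^{k+1} = 1.5468
Step 3: u-update.
u^{k+1} = 0.8154 + 1.2927 - 1.5468 = 0.5613
Step 4: Primal residual = |1.2927 - 1.5468| = 0.2541


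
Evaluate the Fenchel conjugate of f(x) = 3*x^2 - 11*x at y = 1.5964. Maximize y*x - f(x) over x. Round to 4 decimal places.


f*(y) = sup_x {y*x - a*x^2 - b*x} = sup_x {(y-b)*x - a*x^2}
FOC: (y - b) - 2a*x = 0 => x* = (y - b)/(2a)
x* = (1.5964 + 11)/(2*3) = 2.0994
f*(1.5964) = (y-b)^2/(4a) = (1.5964 + 11)^2/(4*3)
= 158.6693/12 = 13.2224


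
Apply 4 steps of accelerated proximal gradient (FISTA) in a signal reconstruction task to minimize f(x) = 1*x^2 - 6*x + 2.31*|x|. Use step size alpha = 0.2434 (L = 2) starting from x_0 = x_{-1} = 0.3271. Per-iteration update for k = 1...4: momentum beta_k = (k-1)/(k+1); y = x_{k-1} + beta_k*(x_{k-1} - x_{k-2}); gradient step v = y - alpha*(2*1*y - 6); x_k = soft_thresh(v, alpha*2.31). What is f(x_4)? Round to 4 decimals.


FISTA on f(x) = 1*x^2 - 6*x + 2.31*|x|
L = 2, alpha = 0.2434
Iteration 1: beta = 0.0, y = 0.3271 + 0.0*(0.3271 - 0.3271) = 0.3271
  grad(y) = -5.3458, v = y - alpha*grad = 1.6283
  prox(v) = soft_thresh(1.6283, 0.5623) = 1.066
Iteration 2: beta = 0.3333, y = 1.066 + 0.3333*(1.066 - 0.3271) = 1.3123
  grad(y) = -3.3754, v = y - alpha*grad = 2.1339
  prox(v) = soft_thresh(2.1339, 0.5623) = 1.5716
Iteration 3: beta = 0.5, y = 1.5716 + 0.5*(1.5716 - 1.066) = 1.8244
  grad(y) = -2.3511, v = y - alpha*grad = 2.3967
  prox(v) = soft_thresh(2.3967, 0.5623) = 1.8344
Iteration 4: beta = 0.6, y = 1.8344 + 0.6*(1.8344 - 1.5716) = 1.9921
  grad(y) = -2.0157, v = y - alpha*grad = 2.4828
  prox(v) = soft_thresh(2.4828, 0.5623) = 1.9205
f(x_4) = 1*1.9205^2 - 6*1.9205 + 2.31*|1.9205| = -3.3983


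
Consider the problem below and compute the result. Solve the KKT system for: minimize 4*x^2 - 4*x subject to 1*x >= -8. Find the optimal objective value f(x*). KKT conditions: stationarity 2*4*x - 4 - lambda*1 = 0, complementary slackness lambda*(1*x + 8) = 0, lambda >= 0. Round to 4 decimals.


Step 1: Try lambda = 0 (constraint inactive).
Stationarity: 2*4*x - 4 = 0
x* = 4/(2*4) = 0.5
Check constraint: 1*0.5 = 0.5 >= -8 -- satisfied.
Step 2: Compute optimal value.
f(x*) = 4*0.5^2 - 4*0.5 = -1.0


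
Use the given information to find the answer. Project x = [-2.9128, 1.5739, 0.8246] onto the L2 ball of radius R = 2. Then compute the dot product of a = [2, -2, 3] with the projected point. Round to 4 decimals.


Step 1: Compute ||x|| (intermediates to 6 decimals).
||x|| = sqrt((-2.9128)^2 + 1.5739^2 + 0.8246^2) = 3.411969
Step 2: Project.
Since ||x|| > R, scale = R/||x|| = 2/3.411969 = 0.586172, proj(x) = scale * x
proj(x) = [-1.707402, 0.922576, 0.483357]
Step 3: Dot product.
a^T * proj(x) = 2*(-1.707402) - 2*0.922576 + 3*0.483357 = -3.8099


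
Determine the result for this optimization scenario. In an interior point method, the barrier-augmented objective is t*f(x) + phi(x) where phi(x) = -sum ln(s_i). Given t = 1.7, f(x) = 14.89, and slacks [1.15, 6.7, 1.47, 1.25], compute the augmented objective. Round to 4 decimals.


Step 1: Compute log-barrier.
ln values: [0.1398, 1.9021, 0.3853, 0.2231]
phi = -(0.1398 + 1.9021 + 0.3853 + 0.2231) = -2.6503
Step 2: Compute augmented objective.
t*f(x) = 1.7*14.89 = 25.313
Total = 25.313 - 2.6503 = 22.6627


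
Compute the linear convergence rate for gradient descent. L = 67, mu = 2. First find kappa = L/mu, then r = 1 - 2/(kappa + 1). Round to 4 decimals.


Step 1: Compute the condition number.
kappa = L/mu = 67/2 = 33.5
Step 2: Compute the convergence rate.
r = 1 - 2/(kappa + 1) = 1 - 2*mu/(L + mu) = (L - mu)/(L + mu) = 65/69 = 0.942


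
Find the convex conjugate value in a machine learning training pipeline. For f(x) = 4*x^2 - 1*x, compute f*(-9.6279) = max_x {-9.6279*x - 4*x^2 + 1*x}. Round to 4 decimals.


f*(y) = sup_x {y*x - a*x^2 - b*x} = sup_x {(y-b)*x - a*x^2}
FOC: (y - b) - 2a*x = 0 => x* = (y - b)/(2a)
x* = (-9.6279 + 1)/(2*4) = -1.0785
f*(-9.6279) = (y-b)^2/(4a) = (-9.6279 + 1)^2/(4*4)
= 74.4407/16 = 4.6525


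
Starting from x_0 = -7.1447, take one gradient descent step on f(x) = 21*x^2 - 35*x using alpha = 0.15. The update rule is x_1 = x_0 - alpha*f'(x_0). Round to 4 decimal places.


We compute the gradient at x_0 and apply the update.
f'(x) = 42*x - 35
f'(-7.1447) = 42*-7.1447 - 35 = -335.0774
x_1 = -7.1447 - 0.15*-335.0774 = 43.1169


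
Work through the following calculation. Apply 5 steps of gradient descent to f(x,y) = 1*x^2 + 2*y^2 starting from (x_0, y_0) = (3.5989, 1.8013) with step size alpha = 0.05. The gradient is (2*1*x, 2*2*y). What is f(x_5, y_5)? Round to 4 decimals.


Gradient descent on f(x,y) = 1*x^2 + 2*y^2.
Starting point: (3.5989, 1.8013), alpha = 0.05
Step 1: grad_x = 2*1*3.5989 = 7.1978, grad_y = 2*2*1.8013 = 7.2052
  x_1 = 3.5989 - 0.05*7.1978 = 3.239
  y_1 = 1.8013 - 0.05*7.2052 = 1.441
Step 2: grad_x = 2*1*3.239 = 6.478, grad_y = 2*2*1.441 = 5.7642
  x_2 = 3.239 - 0.05*6.478 = 2.9151
  y_2 = 1.441 - 0.05*5.7642 = 1.1528
Step 3: grad_x = 2*1*2.9151 = 5.8302, grad_y = 2*2*1.1528 = 4.6113
  x_3 = 2.9151 - 0.05*5.8302 = 2.6236
  y_3 = 1.1528 - 0.05*4.6113 = 0.9223
Step 4: grad_x = 2*1*2.6236 = 5.2472, grad_y = 2*2*0.9223 = 3.6891
  x_4 = 2.6236 - 0.05*5.2472 = 2.3612
  y_4 = 0.9223 - 0.05*3.6891 = 0.7378
Step 5: grad_x = 2*1*2.3612 = 4.7225, grad_y = 2*2*0.7378 = 2.9512
  x_5 = 2.3612 - 0.05*4.7225 = 2.1251
  y_5 = 0.7378 - 0.05*2.9512 = 0.5902
f(2.1251, 0.5902) = 1*2.1251^2 + 2*0.5902^2 = 5.2129


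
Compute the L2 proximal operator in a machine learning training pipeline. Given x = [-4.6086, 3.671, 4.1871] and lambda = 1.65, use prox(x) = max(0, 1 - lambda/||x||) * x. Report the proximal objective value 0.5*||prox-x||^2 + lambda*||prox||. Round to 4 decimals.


Step 1: Compute ||x||.
||x|| = 7.2282
Step 2: Compute scaling factor.
scale = max(0, 1 - 1.65/7.2282) = 0.7717
Step 3: prox(x) = [-3.5566, 2.833, 3.2313]
||prox(x)|| = 5.5782
Step 4: Proximal objective.
0.5*||prox-x||^2 = 1.3613
lambda*||prox|| = 9.204
Total = 10.5653


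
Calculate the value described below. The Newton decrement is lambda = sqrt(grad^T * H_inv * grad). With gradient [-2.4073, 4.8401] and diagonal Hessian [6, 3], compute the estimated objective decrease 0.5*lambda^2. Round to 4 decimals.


Step 1: H is diagonal, so H^(-1) * g = [-0.4012, 1.6134].
Step 2: g^T H^(-1) g = sum_i g_i^2 / H_ii
  = (-2.4073)^2/6 + (4.8401)^2/3
  = 0.9658 + 7.8089 = 8.7747
Step 3: Objective decrease = 0.5 * g^T H^(-1) g = 4.3874


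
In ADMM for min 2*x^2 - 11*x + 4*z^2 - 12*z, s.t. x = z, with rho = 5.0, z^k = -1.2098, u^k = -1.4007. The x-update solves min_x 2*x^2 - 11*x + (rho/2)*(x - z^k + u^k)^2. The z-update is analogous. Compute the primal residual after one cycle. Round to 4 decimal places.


ADMM iteration with rho = 5.0, z^k = -1.2098, u^k = -1.4007
Step 1: x-update.
Minimize 2*x^2 - 11*x + (5.0/2)*(x + 1.2098 - 1.4007)^2
FOC: (2*2 + 5.0)*x = 11 + 5.0*(-1.2098 + 1.4007)
x^{k+1} = 1.3283
Step 2: z-update.
Minimize 4*z^2 - 12*z + (5.0/2)*(1.3283 - z - 1.4007)^2
FOC: (2*4 + 5.0)*z = 12 + 5.0*(1.3283 - 1.4007)
z^{k+1} = 0.8952
Step 3: u-update.
u^{k+1} = -1.4007 + 1.3283 - 0.8952 = -0.9676
Step 4: Primal residual = |1.3283 - 0.8952| = 0.4331


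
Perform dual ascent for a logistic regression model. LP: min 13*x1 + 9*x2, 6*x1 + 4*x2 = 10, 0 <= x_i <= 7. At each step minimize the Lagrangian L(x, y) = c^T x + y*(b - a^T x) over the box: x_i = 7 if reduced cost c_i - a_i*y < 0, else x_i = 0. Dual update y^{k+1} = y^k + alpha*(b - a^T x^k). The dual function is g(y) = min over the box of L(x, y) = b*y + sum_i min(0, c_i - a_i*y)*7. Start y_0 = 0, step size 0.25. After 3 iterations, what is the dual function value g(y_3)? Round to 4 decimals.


Dual ascent for LP: min 13*x1 + 9*x2, 6*x1 + 4*x2 = 10, 0 <= x_i <= 7
Step 1: y^k = 0.0, reduced costs: (13.0, 9.0)
  x^k = (0.0, 0.0), subgradient = b - a^T x = 10.0
  y^{k+1} = 0.0 + 0.25*10.0 = 2.5
Step 2: y^k = 2.5, reduced costs: (-2.0, -1.0)
  x^k = (7.0, 7.0), subgradient = b - a^T x = -60.0
  y^{k+1} = 2.5 + 0.25*-60.0 = -12.5
Step 3: y^k = -12.5, reduced costs: (88.0, 59.0)
  x^k = (0.0, 0.0), subgradient = b - a^T x = 10.0
  y^{k+1} = -12.5 + 0.25*10.0 = -10.0
Dual objective at y_3 = -10.0: reduced costs (73.0, 49.0), box minimizer x = (0.0, 0.0)
g(y_3) = b*y + (c1 - a1*y)*x1 + (c2 - a2*y)*x2 = 10*(-10.0) + 73.0*0.0 + 49.0*0.0 = -100.0 + 0.0 + 0.0 = -100.0


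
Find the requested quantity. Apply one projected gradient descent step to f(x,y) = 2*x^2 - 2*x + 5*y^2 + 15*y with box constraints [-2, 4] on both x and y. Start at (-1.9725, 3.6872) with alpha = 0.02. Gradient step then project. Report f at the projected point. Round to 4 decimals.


Step 1: Compute gradient at (-1.9725, 3.6872).
grad_x = 2*2*-1.9725 - 2 = -9.89
grad_y = 2*5*3.6872 + 15 = 51.872
Step 2: Gradient step.
x_raw = -1.9725 - 0.02*-9.89 = -1.7747
y_raw = 3.6872 - 0.02*51.872 = 2.6498
Step 3: Project onto [-2, 4].
x_proj = clip(-1.7747) = -1.7747
y_proj = clip(2.6498) = 2.6498
Step 4: Evaluate f.
f(-1.7747, 2.6498) = 84.7011


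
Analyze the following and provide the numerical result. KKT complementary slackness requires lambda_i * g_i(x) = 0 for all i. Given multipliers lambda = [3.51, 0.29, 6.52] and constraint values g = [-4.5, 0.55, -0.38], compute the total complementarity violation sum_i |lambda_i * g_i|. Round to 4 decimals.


KKT complementary slackness check:
lambda_1 * g_1 = 3.51 * -4.5 = -15.795
lambda_2 * g_2 = 0.29 * 0.55 = 0.1595
lambda_3 * g_3 = 6.52 * -0.38 = -2.4776
Total violation = 15.795 + 0.1595 + 2.4776 = 18.4321


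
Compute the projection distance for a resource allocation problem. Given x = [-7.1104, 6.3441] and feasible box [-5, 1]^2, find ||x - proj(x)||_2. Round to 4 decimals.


Project each component onto [-5, 1].
clip(-7.1104) = -5.0, clip(6.3441) = 1.0
Projection = [-5.0, 1.0]
Squared diffs: [4.4538, 28.5594]
Distance = sqrt(33.0132) = 5.7457


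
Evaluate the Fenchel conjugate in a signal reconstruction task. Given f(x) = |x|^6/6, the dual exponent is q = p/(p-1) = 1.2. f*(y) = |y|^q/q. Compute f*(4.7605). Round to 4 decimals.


The conjugate exponent q satisfies 1/p + 1/q = 1.
p = 6, so q = 6/(6 - 1) = 1.2
|y|^q = 4.7605^1.2 = 6.504
f*(4.7605) = 6.504 / 1.2 = 5.42


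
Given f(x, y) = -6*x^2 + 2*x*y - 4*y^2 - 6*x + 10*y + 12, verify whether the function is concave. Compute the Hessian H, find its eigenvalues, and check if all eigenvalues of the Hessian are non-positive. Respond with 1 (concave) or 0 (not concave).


The Hessian of f(x,y) = -6*x^2 + 2*x*y - 4*y^2 - 6*x + 10*y + 12 is:
H = [[-12, 2], [2, -8]]
Trace = -12 - 8 = -20
Determinant = -12*-8 - (2)^2 = 92
Discriminant = (-20)^2 - 4*92 = 32.0
Eigenvalues: lambda_1 = -12.8284, lambda_2 = -7.1716
The function is concave.

1


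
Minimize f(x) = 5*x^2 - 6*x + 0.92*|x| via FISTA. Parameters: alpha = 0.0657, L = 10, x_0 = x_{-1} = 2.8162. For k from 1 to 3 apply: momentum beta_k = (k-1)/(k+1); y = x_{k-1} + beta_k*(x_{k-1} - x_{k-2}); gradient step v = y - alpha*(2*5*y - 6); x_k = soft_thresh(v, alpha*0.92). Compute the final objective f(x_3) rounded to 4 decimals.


FISTA on f(x) = 5*x^2 - 6*x + 0.92*|x|
L = 10, alpha = 0.0657
Iteration 1: beta = 0.0, y = 2.8162 + 0.0*(2.8162 - 2.8162) = 2.8162
  grad(y) = 22.162, v = y - alpha*grad = 1.3602
  prox(v) = soft_thresh(1.3602, 0.0604) = 1.2997
Iteration 2: beta = 0.3333, y = 1.2997 + 0.3333*(1.2997 - 2.8162) = 0.7942
  grad(y) = 1.9422, v = y - alpha*grad = 0.6666
  prox(v) = soft_thresh(0.6666, 0.0604) = 0.6062
Iteration 3: beta = 0.5, y = 0.6062 + 0.5*(0.6062 - 1.2997) = 0.2594
  grad(y) = -3.406, v = y - alpha*grad = 0.4832
  prox(v) = soft_thresh(0.4832, 0.0604) = 0.4227
f(x_3) = 5*0.4227^2 - 6*0.4227 + 0.92*|0.4227| = -1.254


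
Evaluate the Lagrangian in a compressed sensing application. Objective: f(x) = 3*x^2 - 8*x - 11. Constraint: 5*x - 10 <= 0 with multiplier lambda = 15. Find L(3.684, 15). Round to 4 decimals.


Step 1: Evaluate f(x).
f(3.684) = 3*3.684^2 - 8*3.684 - 11 = 0.2436
Step 2: Evaluate g(x).
g(3.684) = 5*3.684 - 10 = 8.42
Step 3: Compute Lagrangian.
L = 0.2436 + 15*8.42 = 126.5436


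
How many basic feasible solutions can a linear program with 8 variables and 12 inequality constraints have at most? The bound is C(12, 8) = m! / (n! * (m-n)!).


Each vertex corresponds to some choice of n active constraints out of m, so the number of vertices is at most C(m, n) = m! / (n!(m-n)!).
m = 12, n = 8
Numerator: 12 * 11 * 10 * 9 * 8 * 7 * 6 * 5
Denominator: 8! = 40320
C(12, 8) = 495


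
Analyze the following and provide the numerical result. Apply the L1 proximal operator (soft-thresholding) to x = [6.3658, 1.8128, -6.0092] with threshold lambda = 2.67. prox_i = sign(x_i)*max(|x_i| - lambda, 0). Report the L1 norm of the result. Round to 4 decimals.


Soft-thresholding with lambda = 2.67:
prox(6.3658) = sign(6.3658)*max(|6.3658| - 2.67, 0) = 3.6958
prox(1.8128) = sign(1.8128)*max(|1.8128| - 2.67, 0) = 0.0
prox(-6.0092) = sign(-6.0092)*max(|-6.0092| - 2.67, 0) = -3.3392
prox(x) = [3.6958, 0.0, -3.3392]
||prox(x)||_1 = 3.6958 + 0.0 + 3.3392 = 7.035


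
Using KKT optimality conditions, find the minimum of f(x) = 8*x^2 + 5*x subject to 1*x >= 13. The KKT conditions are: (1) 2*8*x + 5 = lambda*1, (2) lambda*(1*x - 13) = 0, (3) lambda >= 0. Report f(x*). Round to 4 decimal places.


Step 1: Try lambda = 0 (constraint inactive).
x_unc = -5/(2*8) = -0.3125
Check: 1*-0.3125 = -0.3125 < 13 -- violated!
Step 2: Constraint must be active: 1*x = 13
x* = 13/1 = 13.0
lambda = (2*8*13.0 + 5)/1 = 213.0
Step 3: Compute optimal value.
f(x*) = 8*13.0^2 + 5*13.0 = 1417.0


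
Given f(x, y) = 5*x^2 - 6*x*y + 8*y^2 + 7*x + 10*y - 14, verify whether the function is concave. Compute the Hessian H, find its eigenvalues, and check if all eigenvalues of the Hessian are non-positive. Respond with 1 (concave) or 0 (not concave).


The Hessian of f(x,y) = 5*x^2 - 6*x*y + 8*y^2 + 7*x + 10*y - 14 is:
H = [[10, -6], [-6, 16]]
Trace = 10 + 16 = 26
Determinant = 10*16 - (-6)^2 = 124
Discriminant = (26)^2 - 4*124 = 180.0
Eigenvalues: lambda_1 = 6.2918, lambda_2 = 19.7082
The function is not concave.

0


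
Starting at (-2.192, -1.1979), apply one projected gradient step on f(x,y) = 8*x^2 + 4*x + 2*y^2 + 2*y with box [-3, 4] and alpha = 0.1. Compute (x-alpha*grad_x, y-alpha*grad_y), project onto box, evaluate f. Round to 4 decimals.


Step 1: Compute gradient at (-2.192, -1.1979).
grad_x = 2*8*-2.192 + 4 = -31.072
grad_y = 2*2*-1.1979 + 2 = -2.7916
Step 2: Gradient step.
x_raw = -2.192 - 0.1*-31.072 = 0.9152
y_raw = -1.1979 - 0.1*-2.7916 = -0.9187
Step 3: Project onto [-3, 4].
x_proj = clip(0.9152) = 0.9152
y_proj = clip(-0.9187) = -0.9187
Step 4: Evaluate f.
f(0.9152, -0.9187) = 10.2122


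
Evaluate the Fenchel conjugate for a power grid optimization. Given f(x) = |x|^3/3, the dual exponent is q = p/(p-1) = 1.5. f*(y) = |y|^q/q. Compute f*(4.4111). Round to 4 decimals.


The conjugate exponent q satisfies 1/p + 1/q = 1.
p = 3, so q = 3/(3 - 1) = 1.5
|y|^q = 4.4111^1.5 = 9.2645
f*(4.4111) = 9.2645 / 1.5 = 6.1763


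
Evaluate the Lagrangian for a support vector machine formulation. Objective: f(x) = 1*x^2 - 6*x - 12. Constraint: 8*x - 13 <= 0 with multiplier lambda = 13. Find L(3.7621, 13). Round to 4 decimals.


Step 1: Evaluate f(x).
f(3.7621) = 1*3.7621^2 - 6*3.7621 - 12 = -20.4192
Step 2: Evaluate g(x).
g(3.7621) = 8*3.7621 - 13 = 17.0968
Step 3: Compute Lagrangian.
L = -20.4192 + 13*17.0968 = 201.8392


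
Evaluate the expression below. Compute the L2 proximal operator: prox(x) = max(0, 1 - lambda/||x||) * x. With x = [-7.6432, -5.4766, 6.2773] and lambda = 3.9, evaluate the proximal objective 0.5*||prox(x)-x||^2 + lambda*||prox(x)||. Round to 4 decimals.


Step 1: Compute ||x||.
||x|| = 11.3056
Step 2: Compute scaling factor.
scale = max(0, 1 - 3.9/11.3056) = 0.655
Step 3: prox(x) = [-5.0066, -3.5874, 4.1119]
||prox(x)|| = 7.4056
Step 4: Proximal objective.
0.5*||prox-x||^2 = 7.605
lambda*||prox|| = 28.8818
Total = 36.4868


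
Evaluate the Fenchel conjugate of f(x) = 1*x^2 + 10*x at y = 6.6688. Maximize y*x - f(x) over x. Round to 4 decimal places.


f*(y) = sup_x {y*x - a*x^2 - b*x} = sup_x {(y-b)*x - a*x^2}
FOC: (y - b) - 2a*x = 0 => x* = (y - b)/(2a)
x* = (6.6688 - 10)/(2*1) = -1.6656
f*(6.6688) = (y-b)^2/(4a) = (6.6688 - 10)^2/(4*1)
= 11.0969/4 = 2.7742


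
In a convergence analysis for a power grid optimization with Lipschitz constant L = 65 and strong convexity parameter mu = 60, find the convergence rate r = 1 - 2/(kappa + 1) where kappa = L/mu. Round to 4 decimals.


Step 1: Compute the condition number.
kappa = L/mu = 65/60 = 1.0833
Step 2: Compute the convergence rate.
r = 1 - 2/(kappa + 1) = 1 - 2*mu/(L + mu) = (L - mu)/(L + mu) = 5/125 = 0.04


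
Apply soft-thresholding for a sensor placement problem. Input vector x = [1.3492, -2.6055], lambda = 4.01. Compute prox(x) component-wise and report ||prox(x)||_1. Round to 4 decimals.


Soft-thresholding with lambda = 4.01:
prox(1.3492) = sign(1.3492)*max(|1.3492| - 4.01, 0) = 0.0
prox(-2.6055) = sign(-2.6055)*max(|-2.6055| - 4.01, 0) = 0.0
prox(x) = [0.0, 0.0]
||prox(x)||_1 = 0.0 + 0.0 = 0.0


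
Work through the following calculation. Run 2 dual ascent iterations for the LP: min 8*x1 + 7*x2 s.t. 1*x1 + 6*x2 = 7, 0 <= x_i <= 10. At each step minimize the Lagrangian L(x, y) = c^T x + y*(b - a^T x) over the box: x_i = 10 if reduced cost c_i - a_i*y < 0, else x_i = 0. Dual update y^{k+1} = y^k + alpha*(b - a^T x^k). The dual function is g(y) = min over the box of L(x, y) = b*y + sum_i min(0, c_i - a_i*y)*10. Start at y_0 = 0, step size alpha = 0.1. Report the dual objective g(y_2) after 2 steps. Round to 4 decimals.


Dual ascent for LP: min 8*x1 + 7*x2, 1*x1 + 6*x2 = 7, 0 <= x_i <= 10
Step 1: y^k = 0.0, reduced costs: (8.0, 7.0)
  x^k = (0.0, 0.0), subgradient = b - a^T x = 7.0
  y^{k+1} = 0.0 + 0.1*7.0 = 0.7
Step 2: y^k = 0.7, reduced costs: (7.3, 2.8)
  x^k = (0.0, 0.0), subgradient = b - a^T x = 7.0
  y^{k+1} = 0.7 + 0.1*7.0 = 1.4
Dual objective at y_2 = 1.4: reduced costs (6.6, -1.4), box minimizer x = (0.0, 10.0)
g(y_2) = b*y + (c1 - a1*y)*x1 + (c2 - a2*y)*x2 = 7*1.4 + 6.6*0.0 + (-1.4)*10.0 = 9.8 + 0.0 - 14.0 = -4.2


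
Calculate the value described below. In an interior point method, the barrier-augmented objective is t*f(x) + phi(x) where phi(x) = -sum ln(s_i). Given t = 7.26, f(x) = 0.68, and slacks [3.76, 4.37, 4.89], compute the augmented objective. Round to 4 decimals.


Step 1: Compute log-barrier.
ln values: [1.3244, 1.4748, 1.5872]
phi = -(1.3244 + 1.4748 + 1.5872) = -4.3864
Step 2: Compute augmented objective.
t*f(x) = 7.26*0.68 = 4.9368
Total = 4.9368 - 4.3864 = 0.5504


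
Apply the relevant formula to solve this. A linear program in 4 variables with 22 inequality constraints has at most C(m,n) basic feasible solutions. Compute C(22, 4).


Each vertex corresponds to some choice of n active constraints out of m, so the number of vertices is at most C(m, n) = m! / (n!(m-n)!).
m = 22, n = 4
Numerator: 22 * 21 * 20 * 19
Denominator: 4! = 24
C(22, 4) = 7315


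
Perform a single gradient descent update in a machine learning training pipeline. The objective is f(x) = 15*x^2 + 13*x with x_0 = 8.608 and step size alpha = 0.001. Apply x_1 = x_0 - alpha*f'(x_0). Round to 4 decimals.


We compute the gradient at x_0 and apply the update.
f'(x) = 30*x + 13
f'(8.608) = 30*8.608 + 13 = 271.24
x_1 = 8.608 - 0.001*271.24 = 8.3368


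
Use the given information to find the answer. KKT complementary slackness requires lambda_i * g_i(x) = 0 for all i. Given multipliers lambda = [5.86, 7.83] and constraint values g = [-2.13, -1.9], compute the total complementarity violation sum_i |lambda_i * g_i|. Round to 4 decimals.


KKT complementary slackness check:
lambda_1 * g_1 = 5.86 * -2.13 = -12.4818
lambda_2 * g_2 = 7.83 * -1.9 = -14.877
Total violation = 12.4818 + 14.877 = 27.3588


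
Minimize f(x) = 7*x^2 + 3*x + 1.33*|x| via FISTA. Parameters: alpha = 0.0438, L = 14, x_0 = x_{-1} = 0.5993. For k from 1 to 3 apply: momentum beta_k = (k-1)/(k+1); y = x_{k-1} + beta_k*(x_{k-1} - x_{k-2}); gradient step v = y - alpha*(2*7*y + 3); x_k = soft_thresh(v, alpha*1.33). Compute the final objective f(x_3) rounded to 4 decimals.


FISTA on f(x) = 7*x^2 + 3*x + 1.33*|x|
L = 14, alpha = 0.0438
Iteration 1: beta = 0.0, y = 0.5993 + 0.0*(0.5993 - 0.5993) = 0.5993
  grad(y) = 11.3902, v = y - alpha*grad = 0.1004
  prox(v) = soft_thresh(0.1004, 0.0583) = 0.0422
Iteration 2: beta = 0.3333, y = 0.0422 + 0.3333*(0.0422 - 0.5993) = -0.1436
  grad(y) = 0.9902, v = y - alpha*grad = -0.1869
  prox(v) = soft_thresh(-0.1869, 0.0583) = -0.1287
Iteration 3: beta = 0.5, y = -0.1287 + 0.5*(-0.1287 - 0.0422) = -0.2141
  grad(y) = 0.0027, v = y - alpha*grad = -0.2142
  prox(v) = soft_thresh(-0.2142, 0.0583) = -0.156
f(x_3) = 7*(-0.156)^2 + 3*(-0.156) + 1.33*|-0.156| = -0.0902


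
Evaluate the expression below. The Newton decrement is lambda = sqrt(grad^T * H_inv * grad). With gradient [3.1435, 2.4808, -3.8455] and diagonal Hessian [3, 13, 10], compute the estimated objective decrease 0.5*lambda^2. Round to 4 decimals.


Step 1: H is diagonal, so H^(-1) * g = [1.0478, 0.1908, -0.3846].
Step 2: g^T H^(-1) g = sum_i g_i^2 / H_ii
  = (3.1435)^2/3 + (2.4808)^2/13 + (-3.8455)^2/10
  = 3.2939 + 0.4734 + 1.4788 = 5.2461
Step 3: Objective decrease = 0.5 * g^T H^(-1) g = 2.623


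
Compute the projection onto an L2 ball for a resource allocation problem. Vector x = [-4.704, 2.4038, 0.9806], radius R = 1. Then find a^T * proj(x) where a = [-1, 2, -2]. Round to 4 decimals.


Step 1: Compute ||x|| (intermediates to 6 decimals).
||x|| = sqrt((-4.704)^2 + 2.4038^2 + 0.9806^2) = 5.372843
Step 2: Project.
Since ||x|| > R, scale = R/||x|| = 1/5.372843 = 0.186121, proj(x) = scale * x
proj(x) = [-0.875513, 0.447398, 0.18251]
Step 3: Dot product.
a^T * proj(x) = -1*(-0.875513) + 2*0.447398 - 2*0.18251 = 1.4053


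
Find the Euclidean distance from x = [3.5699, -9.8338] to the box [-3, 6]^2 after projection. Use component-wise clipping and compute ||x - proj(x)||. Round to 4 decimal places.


Project each component onto [-3, 6].
clip(3.5699) = 3.5699, clip(-9.8338) = -3.0
Projection = [3.5699, -3.0]
Squared diffs: [0.0, 46.7008]
Distance = sqrt(46.7008) = 6.8338


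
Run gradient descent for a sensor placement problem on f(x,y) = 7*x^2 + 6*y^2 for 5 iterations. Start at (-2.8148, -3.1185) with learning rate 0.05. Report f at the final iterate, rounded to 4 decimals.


Gradient descent on f(x,y) = 7*x^2 + 6*y^2.
Starting point: (-2.8148, -3.1185), alpha = 0.05
Step 1: grad_x = 2*7*-2.8148 = -39.4072, grad_y = 2*6*-3.1185 = -37.422
  x_1 = -2.8148 - 0.05*-39.4072 = -0.8444
  y_1 = -3.1185 - 0.05*-37.422 = -1.2474
Step 2: grad_x = 2*7*-0.8444 = -11.8222, grad_y = 2*6*-1.2474 = -14.9688
  x_2 = -0.8444 - 0.05*-11.8222 = -0.2533
  y_2 = -1.2474 - 0.05*-14.9688 = -0.499
Step 3: grad_x = 2*7*-0.2533 = -3.5466, grad_y = 2*6*-0.499 = -5.9875
  x_3 = -0.2533 - 0.05*-3.5466 = -0.076
  y_3 = -0.499 - 0.05*-5.9875 = -0.1996
Step 4: grad_x = 2*7*-0.076 = -1.064, grad_y = 2*6*-0.1996 = -2.395
  x_4 = -0.076 - 0.05*-1.064 = -0.0228
  y_4 = -0.1996 - 0.05*-2.395 = -0.0798
Step 5: grad_x = 2*7*-0.0228 = -0.3192, grad_y = 2*6*-0.0798 = -0.958
  x_5 = -0.0228 - 0.05*-0.3192 = -0.0068
  y_5 = -0.0798 - 0.05*-0.958 = -0.0319
f(-0.0068, -0.0319) = 7*(-0.0068)^2 + 6*(-0.0319)^2 = 0.0064


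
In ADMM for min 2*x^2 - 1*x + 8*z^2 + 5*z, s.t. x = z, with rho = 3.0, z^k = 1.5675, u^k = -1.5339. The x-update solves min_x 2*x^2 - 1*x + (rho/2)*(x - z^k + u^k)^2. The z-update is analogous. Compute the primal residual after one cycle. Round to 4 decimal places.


ADMM iteration with rho = 3.0, z^k = 1.5675, u^k = -1.5339
Step 1: x-update.
Minimize 2*x^2 - 1*x + (3.0/2)*(x - 1.5675 - 1.5339)^2
FOC: (2*2 + 3.0)*x = 1 + 3.0*(1.5675 + 1.5339)
x^{k+1} = 1.472
Step 2: z-update.
Minimize 8*z^2 + 5*z + (3.0/2)*(1.472 - z - 1.5339)^2
FOC: (2*8 + 3.0)*z = -5 + 3.0*(1.472 - 1.5339)
z^{k+1} = -0.2729
Step 3: u-update.
u^{k+1} = -1.5339 + 1.472 + 0.2729 = 0.2111
Step 4: Primal residual = |1.472 + 0.2729| = 1.745


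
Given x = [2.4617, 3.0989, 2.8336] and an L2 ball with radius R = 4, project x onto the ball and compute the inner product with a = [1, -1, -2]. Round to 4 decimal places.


Step 1: Compute ||x|| (intermediates to 6 decimals).
||x|| = sqrt(2.4617^2 + 3.0989^2 + 2.8336^2) = 4.867488
Step 2: Project.
Since ||x|| > R, scale = R/||x|| = 4/4.867488 = 0.821779, proj(x) = scale * x
proj(x) = [2.022973, 2.546611, 2.328593]
Step 3: Dot product.
a^T * proj(x) = 1*2.022973 - 1*2.546611 - 2*2.328593 = -5.1808


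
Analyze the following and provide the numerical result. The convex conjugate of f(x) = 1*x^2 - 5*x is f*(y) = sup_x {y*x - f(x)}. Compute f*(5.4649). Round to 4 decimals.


f*(y) = sup_x {y*x - a*x^2 - b*x} = sup_x {(y-b)*x - a*x^2}
FOC: (y - b) - 2a*x = 0 => x* = (y - b)/(2a)
x* = (5.4649 + 5)/(2*1) = 5.2325
f*(5.4649) = (y-b)^2/(4a) = (5.4649 + 5)^2/(4*1)
= 109.5141/4 = 27.3785


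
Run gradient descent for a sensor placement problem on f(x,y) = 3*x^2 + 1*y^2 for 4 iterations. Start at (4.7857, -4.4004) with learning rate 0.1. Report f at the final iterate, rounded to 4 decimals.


Gradient descent on f(x,y) = 3*x^2 + 1*y^2.
Starting point: (4.7857, -4.4004), alpha = 0.1
Step 1: grad_x = 2*3*4.7857 = 28.7142, grad_y = 2*1*-4.4004 = -8.8008
  x_1 = 4.7857 - 0.1*28.7142 = 1.9143
  y_1 = -4.4004 - 0.1*-8.8008 = -3.5203
Step 2: grad_x = 2*3*1.9143 = 11.4857, grad_y = 2*1*-3.5203 = -7.0406
  x_2 = 1.9143 - 0.1*11.4857 = 0.7657
  y_2 = -3.5203 - 0.1*-7.0406 = -2.8163
Step 3: grad_x = 2*3*0.7657 = 4.5943, grad_y = 2*1*-2.8163 = -5.6325
  x_3 = 0.7657 - 0.1*4.5943 = 0.3063
  y_3 = -2.8163 - 0.1*-5.6325 = -2.253
Step 4: grad_x = 2*3*0.3063 = 1.8377, grad_y = 2*1*-2.253 = -4.506
  x_4 = 0.3063 - 0.1*1.8377 = 0.1225
  y_4 = -2.253 - 0.1*-4.506 = -1.8024
f(0.1225, -1.8024) = 3*0.1225^2 + 1*(-1.8024)^2 = 3.2937
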